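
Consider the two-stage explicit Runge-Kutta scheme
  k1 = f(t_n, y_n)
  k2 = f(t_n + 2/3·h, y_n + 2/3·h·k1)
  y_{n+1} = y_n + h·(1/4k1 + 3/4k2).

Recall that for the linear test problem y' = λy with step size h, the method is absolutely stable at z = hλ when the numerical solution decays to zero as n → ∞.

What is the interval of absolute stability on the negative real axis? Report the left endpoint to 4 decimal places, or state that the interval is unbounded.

Set f=λy, z=hλ:
  k1=λy_n ⇒ h·k1=z·y_n;  k2=λ(1+2/3z)y_n ⇒ h·k2=z(1+2/3z)y_n
  y_{n+1}/y_n = 1 + 1/4z + 3/4z(1+2/3z) = 1 + z + 1/2z²
  so R(z) = 1 + z + 1/2z².

Boundary: |R(x)|=1, x<0.
x=-0.98: |R|=0.5002
R=1: x+1/2x²=0 ⇒ x=−2=-2.0000; min R=1−1/(4·1/2)=0.5000>−1
Confirm numerically:
  x=-1.413: |R|=0.58528 <1
  x=-1.356: |R|=0.56337 <1
  x=-0.856: |R|=0.51037 <1
  x=-2.435: |R|=1.52961 >1
  x=-2.334: |R|=1.38978 >1
  x=-2.163: |R|=1.17628 >1
Interval (-2.0000, 0).

(-2.0000, 0).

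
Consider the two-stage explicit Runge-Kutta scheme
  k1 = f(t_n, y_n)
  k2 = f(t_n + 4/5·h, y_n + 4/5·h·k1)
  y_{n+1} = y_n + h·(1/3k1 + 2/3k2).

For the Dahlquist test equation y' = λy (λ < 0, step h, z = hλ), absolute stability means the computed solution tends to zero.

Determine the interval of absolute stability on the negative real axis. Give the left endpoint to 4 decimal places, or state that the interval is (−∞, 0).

(-1.8750, 0).

On y'=λy, z=hλ:
  k1=λy_n ⇒ h·k1=z·y_n;  k2=λ(1+4/5z)y_n ⇒ h·k2=z(1+4/5z)y_n
  y_{n+1}/y_n = 1 + 1/3z + 2/3z(1+4/5z) = 1 + z + 8/15z²
  ⇒ R(z) = 1 + z + 8/15z².

Solve |R(x)|<1 on ℝ⁻.
x=-0.76: |R|=0.5481
R=1: x+8/15x²=0 ⇒ x=−15/8=-1.8750; min R=1−1/(4·8/15)=0.5312>−1
Confirm numerically:
  x=-1.133: |R|=0.55163 <1
  x=-0.975: |R|=0.53200 <1
  x=-0.943: |R|=0.53127 <1
  x=-0.848: |R|=0.53552 <1
  x=-2.466: |R|=1.77728 >1
  x=-2.237: |R|=1.43189 >1
  x=-2.129: |R|=1.28841 >1
Stable set (-1.8750, 0).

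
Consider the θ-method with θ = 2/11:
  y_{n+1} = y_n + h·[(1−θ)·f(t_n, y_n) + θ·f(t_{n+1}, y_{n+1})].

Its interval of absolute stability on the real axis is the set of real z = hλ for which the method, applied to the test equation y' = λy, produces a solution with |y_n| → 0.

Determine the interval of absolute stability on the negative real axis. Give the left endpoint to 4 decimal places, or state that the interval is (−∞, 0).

(-3.1429, 0).

Test eqn y'=λy, z=hλ:
  y_{n+1} = y_n + z·[9/11·y_n + 2/11·y_{n+1}] ⇒ (1 − 2/11z)y_{n+1} = (1 + 9/11z)y_n
  ⇒ R(z) = (1 + 9/11z)/(1 − 2/11z).

Solve |R(x)|<1 on ℝ⁻.
x=-0.66: |R|=0.4107
R=−1: 1+9/11x = −1+2/11x ⇒ -7/11x=2 ⇒ x=2/(-7/11)=-3.1429
Confirm numerically:
  x=-2.162: |R|=0.55194 <1
  x=-2.124: |R|=0.53227 <1
  x=-1.340: |R|=0.07749 <1
  x=-3.515: |R|=1.14448 >1
  x=-3.411: |R|=1.10532 >1
  x=-3.166: |R|=1.00935 >1
Stable set (-3.1429, 0).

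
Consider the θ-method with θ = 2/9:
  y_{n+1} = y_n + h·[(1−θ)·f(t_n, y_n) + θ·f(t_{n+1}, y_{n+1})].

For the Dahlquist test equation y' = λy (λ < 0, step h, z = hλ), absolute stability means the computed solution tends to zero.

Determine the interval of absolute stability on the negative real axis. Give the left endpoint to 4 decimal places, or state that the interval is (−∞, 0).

Set f=λy, z=hλ:
  y_{n+1} = y_n + z·[7/9·y_n + 2/9·y_{n+1}] ⇒ (1 − 2/9z)y_{n+1} = (1 + 7/9z)y_n
  Hence R(z) = (1 + 7/9z)/(1 − 2/9z).

Solve |R(x)|<1 on ℝ⁻.
x=-1.18: |R|=0.0651
R=−1: 1+7/9x = −1+2/9x ⇒ -5/9x=2 ⇒ x=2/(-5/9)=-3.6000
Confirm numerically:
  x=-3.302: |R|=0.90451 <1
  x=-3.264: |R|=0.89181 <1
  x=-1.966: |R|=0.36823 <1
  x=-1.852: |R|=0.31203 <1
  x=-3.805: |R|=1.06171 >1
  x=-3.666: |R|=1.02021 >1
  x=-3.638: |R|=1.01167 >1
Stable set (-3.6000, 0).

z∈(-3.6000,0).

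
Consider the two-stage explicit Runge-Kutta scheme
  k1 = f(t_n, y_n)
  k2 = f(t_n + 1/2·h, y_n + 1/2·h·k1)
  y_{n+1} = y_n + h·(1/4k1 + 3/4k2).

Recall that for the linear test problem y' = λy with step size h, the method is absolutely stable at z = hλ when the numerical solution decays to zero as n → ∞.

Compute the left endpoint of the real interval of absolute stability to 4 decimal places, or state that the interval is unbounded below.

Set f=λy, z=hλ:
  k1=λy_n ⇒ h·k1=z·y_n;  k2=λ(1+1/2z)y_n ⇒ h·k2=z(1+1/2z)y_n
  y_{n+1}/y_n = 1 + 1/4z + 3/4z(1+1/2z) = 1 + z + 3/8z²
  so R(z) = 1 + z + 3/8z².

Boundary: |R(x)|=1, x<0.
x=-0.43: |R|=0.6393
R=1: x+3/8x²=0 ⇒ x=−8/3=-2.6667; min R=1−1/(4·3/8)=0.3333>−1
Confirm numerically:
  x=-2.277: |R|=0.66727 <1
  x=-1.995: |R|=0.49751 <1
  x=-1.373: |R|=0.33392 <1
  x=-1.358: |R|=0.33356 <1
  x=-2.951: |R|=1.31465 >1
  x=-2.862: |R|=1.20964 >1
  x=-2.750: |R|=1.08594 >1
Interval (-2.6667, 0).

z* = -2.6667.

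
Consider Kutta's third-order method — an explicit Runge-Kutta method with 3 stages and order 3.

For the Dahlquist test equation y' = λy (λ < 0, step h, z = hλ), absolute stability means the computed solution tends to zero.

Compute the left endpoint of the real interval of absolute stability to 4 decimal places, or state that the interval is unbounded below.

left endpoint -2.5127.

Test eqn y'=λy, z=hλ:
  order 3, 3-stage ⇒ R(z)=1+z+z^2/2+z^3/6
  (e.g. R(-0.84)=0.41402, |R|=0.41402)

Solve |R(x)|<1 on ℝ⁻.
x=-0.84: |R|=0.4140
|R(-2.4)|=0.8240 |R(-1.84)|=0.1855 |R(-0.51)|=0.5979
Bisect:
  x_lo=-2.9896 |R|=1.9742  x_hi=-0.3465 |R|=0.7066
  mid=-1.66804 |R|=0.05037 →hi
  mid=-2.32883 |R|=0.72215 →hi
  mid=-2.65922 |R|=1.25759 →lo
  mid=-2.49402 |R|=0.96948 →hi
  mid=-2.57662 |R|=1.10816 →lo
  mid=-2.53532 |R|=1.03751 →lo
  mid=-2.51467 |R|=1.00317 →lo
  mid=-2.50435 |R|=0.98625 →hi
  mid=-2.50951 |R|=0.99469 →hi
  mid=-2.51209 |R|=0.99893 →hi
  ...
  [-2.51290,-2.51274] ⇒ x*=-2.5127
So |R|<1 on (-2.5127, 0).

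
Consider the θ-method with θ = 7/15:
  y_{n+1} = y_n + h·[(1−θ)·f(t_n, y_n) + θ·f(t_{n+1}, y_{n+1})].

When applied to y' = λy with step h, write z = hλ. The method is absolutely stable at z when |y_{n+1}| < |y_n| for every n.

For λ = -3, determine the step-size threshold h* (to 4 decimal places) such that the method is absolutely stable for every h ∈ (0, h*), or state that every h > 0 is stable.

(-30.0000,0); λ=-3 ⇒ h* = (30)/3 = 10.0000.

Test eqn y'=λy, z=hλ:
  y_{n+1} = y_n + z·[8/15·y_n + 7/15·y_{n+1}] ⇒ (1 − 7/15z)y_{n+1} = (1 + 8/15z)y_n
  Hence R(z) = (1 + 8/15z)/(1 − 7/15z).

Solve |R(x)|<1 on ℝ⁻.
x=-0.37: |R|=0.6845
R=−1: 1+8/15x = −1+7/15x ⇒ -1/15x=2 ⇒ x=2/(-1/15)=-30.0000
Confirm numerically:
  x=-24.068: |R|=0.96767 <1
  x=-19.013: |R|=0.92581 <1
  x=-17.709: |R|=0.91155 <1
  x=-16.461: |R|=0.89604 <1
  x=-30.589: |R|=1.00257 >1
  x=-30.228: |R|=1.00101 >1
Interval (-30.0000, 0).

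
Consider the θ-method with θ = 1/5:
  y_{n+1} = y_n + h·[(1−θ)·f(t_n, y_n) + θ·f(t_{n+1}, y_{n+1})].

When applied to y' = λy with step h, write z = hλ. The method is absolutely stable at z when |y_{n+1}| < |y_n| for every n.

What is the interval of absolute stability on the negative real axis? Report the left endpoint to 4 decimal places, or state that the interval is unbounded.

On y'=λy, z=hλ:
  y_{n+1} = y_n + z·[4/5·y_n + 1/5·y_{n+1}] ⇒ (1 − 1/5z)y_{n+1} = (1 + 4/5z)y_n
  ⇒ R(z) = (1 + 4/5z)/(1 − 1/5z).

Boundary: |R(x)|=1, x<0.
x=-1.63: |R|=0.2293
R=−1: 1+4/5x = −1+1/5x ⇒ -3/5x=2 ⇒ x=2/(-3/5)=-3.3333
Confirm numerically:
  x=-3.093: |R|=0.91091 <1
  x=-3.053: |R|=0.89557 <1
  x=-2.883: |R|=0.82862 <1
  x=-1.895: |R|=0.37418 <1
  x=-3.655: |R|=1.11150 >1
  x=-3.570: |R|=1.08285 >1
So |R|<1 on (-3.3333, 0).

z∈(-3.3333,0).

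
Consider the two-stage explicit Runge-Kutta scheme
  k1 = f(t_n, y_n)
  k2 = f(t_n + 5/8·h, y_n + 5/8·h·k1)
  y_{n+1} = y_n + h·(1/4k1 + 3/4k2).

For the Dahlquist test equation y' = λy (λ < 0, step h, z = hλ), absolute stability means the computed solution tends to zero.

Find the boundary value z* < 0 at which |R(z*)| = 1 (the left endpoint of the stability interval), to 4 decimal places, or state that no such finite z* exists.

On y'=λy, z=hλ:
  k1=λy_n ⇒ h·k1=z·y_n;  k2=λ(1+5/8z)y_n ⇒ h·k2=z(1+5/8z)y_n
  y_{n+1}/y_n = 1 + 1/4z + 3/4z(1+5/8z) = 1 + z + 15/32z²
  R(z) = 1 + z + 15/32z².

Need |R(x)|<1, x<0.
x=-1.51: |R|=0.5588
R=1: x+15/32x²=0 ⇒ x=−32/15=-2.1333; min R=1−1/(4·15/32)=0.4667>−1
Confirm numerically:
  x=-1.986: |R|=0.86284 <1
  x=-1.482: |R|=0.54753 <1
  x=-1.064: |R|=0.46667 <1
  x=-0.943: |R|=0.47384 <1
  x=-2.706: |R|=1.72639 >1
  x=-2.604: |R|=1.57451 >1
So |R|<1 on (-2.1333, 0).

left endpoint -2.1333.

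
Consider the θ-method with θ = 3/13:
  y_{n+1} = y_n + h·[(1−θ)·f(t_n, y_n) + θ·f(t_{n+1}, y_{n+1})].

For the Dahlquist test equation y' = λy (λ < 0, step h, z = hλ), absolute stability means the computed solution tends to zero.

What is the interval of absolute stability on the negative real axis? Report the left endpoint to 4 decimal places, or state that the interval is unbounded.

z∈(-3.7143,0).

Test eqn y'=λy, z=hλ:
  y_{n+1} = y_n + z·[10/13·y_n + 3/13·y_{n+1}] ⇒ (1 − 3/13z)y_{n+1} = (1 + 10/13z)y_n
  ⇒ R(z) = (1 + 10/13z)/(1 − 3/13z).

Need |R(x)|<1, x<0.
x=-0.68: |R|=0.4122
R=−1: 1+10/13x = −1+3/13x ⇒ -7/13x=2 ⇒ x=2/(-7/13)=-3.7143
Confirm numerically:
  x=-3.510: |R|=0.93923 <1
  x=-3.242: |R|=0.85453 <1
  x=-2.403: |R|=0.54580 <1
  x=-2.212: |R|=0.46445 <1
  x=-4.303: |R|=1.15906 >1
  x=-3.761: |R|=1.01347 >1
  x=-3.747: |R|=1.00945 >1
Stable set (-3.7143, 0).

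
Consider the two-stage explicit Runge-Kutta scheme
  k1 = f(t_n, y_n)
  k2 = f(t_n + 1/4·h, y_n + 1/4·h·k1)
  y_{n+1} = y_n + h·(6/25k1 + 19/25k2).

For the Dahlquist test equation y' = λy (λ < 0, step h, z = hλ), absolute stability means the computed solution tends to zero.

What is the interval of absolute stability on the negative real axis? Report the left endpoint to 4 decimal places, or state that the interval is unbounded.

Set f=λy, z=hλ:
  k1=λy_n ⇒ h·k1=z·y_n;  k2=λ(1+1/4z)y_n ⇒ h·k2=z(1+1/4z)y_n
  y_{n+1}/y_n = 1 + 6/25z + 19/25z(1+1/4z) = 1 + z + 19/100z²
  ⇒ R(z) = 1 + z + 19/100z².

Solve |R(x)|<1 on ℝ⁻.
x=-0.74: |R|=0.3640
R=1: x+19/100x²=0 ⇒ x=−100/19=-5.2632; min R=1−1/(4·19/100)=-0.3158>−1
Confirm numerically:
  x=-4.259: |R|=0.18743 <1
  x=-3.395: |R|=0.20506 <1
  x=-2.825: |R|=0.30868 <1
  x=-5.683: |R|=1.45333 >1
  x=-5.483: |R|=1.22902 >1
Interval (-5.2632, 0).

(-5.2632, 0).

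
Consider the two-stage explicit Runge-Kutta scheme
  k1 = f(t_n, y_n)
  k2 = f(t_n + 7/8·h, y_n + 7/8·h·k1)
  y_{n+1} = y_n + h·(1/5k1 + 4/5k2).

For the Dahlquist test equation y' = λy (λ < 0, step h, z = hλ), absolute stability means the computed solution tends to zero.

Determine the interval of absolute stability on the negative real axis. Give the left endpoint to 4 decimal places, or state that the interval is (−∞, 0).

z∈(-1.4286,0).

Test eqn y'=λy, z=hλ:
  k1=λy_n ⇒ h·k1=z·y_n;  k2=λ(1+7/8z)y_n ⇒ h·k2=z(1+7/8z)y_n
  y_{n+1}/y_n = 1 + 1/5z + 4/5z(1+7/8z) = 1 + z + 7/10z²
  Hence R(z) = 1 + z + 7/10z².

Find x<0 with |R(x)|<1.
x=-1.41: |R|=0.9817
R=1: x+7/10x²=0 ⇒ x=−10/7=-1.4286; min R=1−1/(4·7/10)=0.6429>−1
Confirm numerically:
  x=-1.114: |R|=0.75470 <1
  x=-0.676: |R|=0.64388 <1
  x=-0.644: |R|=0.64632 <1
  x=-0.598: |R|=0.65232 <1
  x=-2.013: |R|=1.82352 >1
  x=-1.882: |R|=1.59735 >1
  x=-1.683: |R|=1.29974 >1
Interval (-1.4286, 0).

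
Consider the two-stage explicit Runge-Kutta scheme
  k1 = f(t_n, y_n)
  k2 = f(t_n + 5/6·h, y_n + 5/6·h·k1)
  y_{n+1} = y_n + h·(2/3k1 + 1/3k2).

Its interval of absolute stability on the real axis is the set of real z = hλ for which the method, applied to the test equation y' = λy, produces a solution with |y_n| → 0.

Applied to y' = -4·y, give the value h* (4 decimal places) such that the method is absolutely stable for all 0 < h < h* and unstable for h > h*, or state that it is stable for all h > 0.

(-3.6000,0); λ=-4 ⇒ h* = (18/5)/4 = 0.9000.

With y'=λy (z=hλ):
  k1=λy_n ⇒ h·k1=z·y_n;  k2=λ(1+5/6z)y_n ⇒ h·k2=z(1+5/6z)y_n
  y_{n+1}/y_n = 1 + 2/3z + 1/3z(1+5/6z) = 1 + z + 5/18z²
  so R(z) = 1 + z + 5/18z².

Need |R(x)|<1, x<0.
x=-1.03: |R|=0.2647
R=1: x+5/18x²=0 ⇒ x=−18/5=-3.6000; min R=1−1/(4·5/18)=0.1000>−1
Confirm numerically:
  x=-3.466: |R|=0.87099 <1
  x=-1.964: |R|=0.10747 <1
  x=-1.742: |R|=0.10093 <1
  x=-4.121: |R|=1.59640 >1
  x=-3.951: |R|=1.38522 >1
Stable set (-3.6000, 0).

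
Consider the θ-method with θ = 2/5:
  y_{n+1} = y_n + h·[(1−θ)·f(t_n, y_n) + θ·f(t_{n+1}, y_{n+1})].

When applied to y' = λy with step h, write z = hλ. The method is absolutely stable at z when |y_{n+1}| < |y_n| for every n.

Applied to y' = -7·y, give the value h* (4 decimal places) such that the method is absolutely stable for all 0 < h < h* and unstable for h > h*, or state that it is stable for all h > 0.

(-10.0000,0); λ=-7 ⇒ h* = (10)/7 = 1.4286.

Test eqn y'=λy, z=hλ:
  y_{n+1} = y_n + z·[3/5·y_n + 2/5·y_{n+1}] ⇒ (1 − 2/5z)y_{n+1} = (1 + 3/5z)y_n
  Hence R(z) = (1 + 3/5z)/(1 − 2/5z).

Find x<0 with |R(x)|<1.
x=-1.2: |R|=0.1892
R=−1: 1+3/5x = −1+2/5x ⇒ -1/5x=2 ⇒ x=2/(-1/5)=-10.0000
Confirm numerically:
  x=-8.289: |R|=0.92071 <1
  x=-7.211: |R|=0.85640 <1
  x=-6.447: |R|=0.80144 <1
  x=-5.683: |R|=0.73622 <1
  x=-10.490: |R|=1.01886 >1
  x=-10.418: |R|=1.01618 >1
  x=-10.235: |R|=1.00923 >1
Stable set (-10.0000, 0).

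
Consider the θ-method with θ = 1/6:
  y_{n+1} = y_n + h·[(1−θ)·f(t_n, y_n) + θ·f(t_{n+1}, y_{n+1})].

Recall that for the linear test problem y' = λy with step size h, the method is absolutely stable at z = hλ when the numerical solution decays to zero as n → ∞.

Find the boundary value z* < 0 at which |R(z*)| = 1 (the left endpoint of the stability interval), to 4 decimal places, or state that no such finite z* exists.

Test eqn y'=λy, z=hλ:
  y_{n+1} = y_n + z·[5/6·y_n + 1/6·y_{n+1}] ⇒ (1 − 1/6z)y_{n+1} = (1 + 5/6z)y_n
  R(z) = (1 + 5/6z)/(1 − 1/6z).

Solve |R(x)|<1 on ℝ⁻.
x=-1.25: |R|=0.0345
R=−1: 1+5/6x = −1+1/6x ⇒ -2/3x=2 ⇒ x=2/(-2/3)=-3.0000
Confirm numerically:
  x=-2.963: |R|=0.98349 <1
  x=-2.933: |R|=0.97000 <1
  x=-1.371: |R|=0.11600 <1
  x=-3.552: |R|=1.23116 >1
  x=-3.177: |R|=1.07715 >1
Interval (-3.0000, 0).

z* = -3.0000.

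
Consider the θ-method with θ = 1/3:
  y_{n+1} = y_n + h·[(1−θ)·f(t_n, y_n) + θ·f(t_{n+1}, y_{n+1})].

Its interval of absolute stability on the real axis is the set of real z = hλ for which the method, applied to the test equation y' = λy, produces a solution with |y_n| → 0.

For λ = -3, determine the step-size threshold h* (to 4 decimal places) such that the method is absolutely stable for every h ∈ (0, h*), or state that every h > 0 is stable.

On y'=λy, z=hλ:
  y_{n+1} = y_n + z·[2/3·y_n + 1/3·y_{n+1}] ⇒ (1 − 1/3z)y_{n+1} = (1 + 2/3z)y_n
  ⇒ R(z) = (1 + 2/3z)/(1 − 1/3z).

Solve |R(x)|<1 on ℝ⁻.
x=-0.96: |R|=0.2727
R=−1: 1+2/3x = −1+1/3x ⇒ -1/3x=2 ⇒ x=2/(-1/3)=-6.0000
Confirm numerically:
  x=-5.195: |R|=0.90177 <1
  x=-4.277: |R|=0.76323 <1
  x=-3.191: |R|=0.54628 <1
  x=-6.509: |R|=1.05353 >1
  x=-6.062: |R|=1.00684 >1
Interval (-6.0000, 0).

(-6.0000,0); λ=-3 ⇒ h* = (6)/3 = 2.0000.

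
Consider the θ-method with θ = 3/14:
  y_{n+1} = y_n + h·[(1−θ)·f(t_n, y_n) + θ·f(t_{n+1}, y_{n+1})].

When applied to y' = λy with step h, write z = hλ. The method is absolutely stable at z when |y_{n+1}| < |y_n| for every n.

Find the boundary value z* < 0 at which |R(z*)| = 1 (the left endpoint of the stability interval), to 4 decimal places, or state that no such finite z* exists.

On y'=λy, z=hλ:
  y_{n+1} = y_n + z·[11/14·y_n + 3/14·y_{n+1}] ⇒ (1 − 3/14z)y_{n+1} = (1 + 11/14z)y_n
  Hence R(z) = (1 + 11/14z)/(1 − 3/14z).

Solve |R(x)|<1 on ℝ⁻.
x=-1.68: |R|=0.2353
R=−1: 1+11/14x = −1+3/14x ⇒ -4/7x=2 ⇒ x=2/(-4/7)=-3.5000
Confirm numerically:
  x=-3.010: |R|=0.82979 <1
  x=-2.986: |R|=0.82089 <1
  x=-2.337: |R|=0.55718 <1
  x=-1.830: |R|=0.31452 <1
  x=-3.830: |R|=1.10357 >1
  x=-3.713: |R|=1.06778 >1
  x=-3.591: |R|=1.02939 >1
Interval (-3.5000, 0).

left endpoint -3.5000.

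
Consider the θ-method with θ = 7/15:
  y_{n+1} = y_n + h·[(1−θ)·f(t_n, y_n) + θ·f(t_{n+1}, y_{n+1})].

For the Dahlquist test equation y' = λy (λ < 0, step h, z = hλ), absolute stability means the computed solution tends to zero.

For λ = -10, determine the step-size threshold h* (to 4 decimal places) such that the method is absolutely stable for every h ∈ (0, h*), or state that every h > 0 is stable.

Test eqn y'=λy, z=hλ:
  y_{n+1} = y_n + z·[8/15·y_n + 7/15·y_{n+1}] ⇒ (1 − 7/15z)y_{n+1} = (1 + 8/15z)y_n
  R(z) = (1 + 8/15z)/(1 − 7/15z).

Find x<0 with |R(x)|<1.
x=-1.25: |R|=0.2105
R=−1: 1+8/15x = −1+7/15x ⇒ -1/15x=2 ⇒ x=2/(-1/15)=-30.0000
Confirm numerically:
  x=-23.676: |R|=0.96501 <1
  x=-21.885: |R|=0.95175 <1
  x=-21.275: |R|=0.94677 <1
  x=-19.677: |R|=0.93241 <1
  x=-30.388: |R|=1.00170 >1
  x=-30.104: |R|=1.00046 >1
Interval (-30.0000, 0).

(-30.0000,0); λ=-10 ⇒ h* = (30)/10 = 3.0000.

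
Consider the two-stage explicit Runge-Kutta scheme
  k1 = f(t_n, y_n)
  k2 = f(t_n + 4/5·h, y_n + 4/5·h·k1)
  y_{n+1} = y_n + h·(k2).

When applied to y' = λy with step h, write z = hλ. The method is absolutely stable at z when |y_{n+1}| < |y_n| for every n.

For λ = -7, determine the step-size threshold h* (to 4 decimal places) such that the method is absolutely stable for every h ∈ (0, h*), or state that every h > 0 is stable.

(-1.2500,0); λ=-7 ⇒ h* = (5/4)/7 = 0.1786.

On y'=λy, z=hλ:
  k1=λy_n ⇒ h·k1=z·y_n;  k2=λ(1+4/5z)y_n ⇒ h·k2=z(1+4/5z)y_n
  y_{n+1}/y_n = 1 + z(1+4/5z) = 1 + z + 4/5z²
  ⇒ R(z) = 1 + z + 4/5z².

Need |R(x)|<1, x<0.
x=-0.64: |R|=0.6877
R=1: x+4/5x²=0 ⇒ x=−5/4=-1.2500; min R=1−1/(4·4/5)=0.6875>−1
Confirm numerically:
  x=-1.117: |R|=0.88115 <1
  x=-0.992: |R|=0.79525 <1
  x=-0.791: |R|=0.70954 <1
  x=-0.593: |R|=0.68832 <1
  x=-1.739: |R|=1.68030 >1
  x=-1.525: |R|=1.33550 >1
  x=-1.406: |R|=1.17547 >1
Stable set (-1.2500, 0).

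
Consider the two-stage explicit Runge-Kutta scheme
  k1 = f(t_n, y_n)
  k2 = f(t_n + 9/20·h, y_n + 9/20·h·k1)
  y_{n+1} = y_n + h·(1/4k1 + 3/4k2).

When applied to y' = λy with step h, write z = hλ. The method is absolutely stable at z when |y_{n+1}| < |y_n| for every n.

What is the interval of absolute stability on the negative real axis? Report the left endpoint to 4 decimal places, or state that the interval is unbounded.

On y'=λy, z=hλ:
  k1=λy_n ⇒ h·k1=z·y_n;  k2=λ(1+9/20z)y_n ⇒ h·k2=z(1+9/20z)y_n
  y_{n+1}/y_n = 1 + 1/4z + 3/4z(1+9/20z) = 1 + z + 27/80z²
  R(z) = 1 + z + 27/80z².

Solve |R(x)|<1 on ℝ⁻.
x=-0.62: |R|=0.5097
R=1: x+27/80x²=0 ⇒ x=−80/27=-2.9630; min R=1−1/(4·27/80)=0.2593>−1
Confirm numerically:
  x=-2.426: |R|=0.56035 <1
  x=-2.246: |R|=0.45652 <1
  x=-1.669: |R|=0.27113 <1
  x=-3.294: |R|=1.36802 >1
  x=-3.201: |R|=1.25716 >1
Stable set (-2.9630, 0).

(-2.9630, 0).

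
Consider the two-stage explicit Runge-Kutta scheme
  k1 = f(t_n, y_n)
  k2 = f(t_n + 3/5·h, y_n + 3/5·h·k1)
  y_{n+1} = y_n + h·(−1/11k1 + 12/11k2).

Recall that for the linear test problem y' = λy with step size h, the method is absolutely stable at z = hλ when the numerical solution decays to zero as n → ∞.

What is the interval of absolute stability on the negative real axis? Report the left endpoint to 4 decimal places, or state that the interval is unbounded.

z∈(-1.5278,0).

On y'=λy, z=hλ:
  k1=λy_n ⇒ h·k1=z·y_n;  k2=λ(1+3/5z)y_n ⇒ h·k2=z(1+3/5z)y_n
  y_{n+1}/y_n = 1 − 1/11z + 12/11z(1+3/5z) = 1 + z + 36/55z²
  ⇒ R(z) = 1 + z + 36/55z².

Boundary: |R(x)|=1, x<0.
x=-0.49: |R|=0.6672
R=1: x+36/55x²=0 ⇒ x=−55/36=-1.5278; min R=1−1/(4·36/55)=0.6181>−1
Confirm numerically:
  x=-1.274: |R|=0.78838 <1
  x=-1.033: |R|=0.66546 <1
  x=-0.934: |R|=0.63700 <1
  x=-2.012: |R|=1.63769 >1
  x=-1.769: |R|=1.27931 >1
So |R|<1 on (-1.5278, 0).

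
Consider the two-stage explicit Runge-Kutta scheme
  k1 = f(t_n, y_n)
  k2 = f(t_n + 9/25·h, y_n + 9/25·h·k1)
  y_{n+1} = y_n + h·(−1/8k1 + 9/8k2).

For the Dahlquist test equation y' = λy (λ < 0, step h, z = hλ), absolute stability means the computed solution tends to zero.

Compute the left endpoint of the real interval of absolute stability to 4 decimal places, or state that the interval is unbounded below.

left endpoint -2.4691.

Set f=λy, z=hλ:
  k1=λy_n ⇒ h·k1=z·y_n;  k2=λ(1+9/25z)y_n ⇒ h·k2=z(1+9/25z)y_n
  y_{n+1}/y_n = 1 − 1/8z + 9/8z(1+9/25z) = 1 + z + 81/200z²
  so R(z) = 1 + z + 81/200z².

Solve |R(x)|<1 on ℝ⁻.
x=-1.66: |R|=0.4560
R=1: x+81/200x²=0 ⇒ x=−200/81=-2.4691; min R=1−1/(4·81/200)=0.3827>−1
Confirm numerically:
  x=-1.966: |R|=0.59939 <1
  x=-1.898: |R|=0.56097 <1
  x=-1.852: |R|=0.53711 <1
  x=-1.376: |R|=0.39082 <1
  x=-2.919: |R|=1.53183 >1
  x=-2.696: |R|=1.24771 >1
  x=-2.538: |R|=1.07078 >1
Interval (-2.4691, 0).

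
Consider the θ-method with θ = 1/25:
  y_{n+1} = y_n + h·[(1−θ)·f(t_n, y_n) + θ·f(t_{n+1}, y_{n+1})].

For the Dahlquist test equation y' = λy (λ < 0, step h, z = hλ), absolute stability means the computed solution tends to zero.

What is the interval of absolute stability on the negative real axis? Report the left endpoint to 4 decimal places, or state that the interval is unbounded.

z∈(-2.1739,0).

With y'=λy (z=hλ):
  y_{n+1} = y_n + z·[24/25·y_n + 1/25·y_{n+1}] ⇒ (1 − 1/25z)y_{n+1} = (1 + 24/25z)y_n
  Hence R(z) = (1 + 24/25z)/(1 − 1/25z).

Boundary: |R(x)|=1, x<0.
x=-1.33: |R|=0.2628
R=−1: 1+24/25x = −1+1/25x ⇒ -23/25x=2 ⇒ x=2/(-23/25)=-2.1739
Confirm numerically:
  x=-2.109: |R|=0.94493 <1
  x=-1.312: |R|=0.24658 <1
  x=-0.905: |R|=0.12662 <1
  x=-2.637: |R|=1.38539 >1
  x=-2.523: |R|=1.29172 >1
Stable set (-2.1739, 0).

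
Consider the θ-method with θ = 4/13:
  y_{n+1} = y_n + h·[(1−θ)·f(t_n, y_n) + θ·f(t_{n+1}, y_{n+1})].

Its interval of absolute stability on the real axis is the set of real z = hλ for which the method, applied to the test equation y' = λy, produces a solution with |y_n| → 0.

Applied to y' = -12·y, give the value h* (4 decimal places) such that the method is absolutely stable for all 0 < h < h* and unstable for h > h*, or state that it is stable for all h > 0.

(-5.2000,0); λ=-12 ⇒ h* = (26/5)/12 = 0.4333.

Test eqn y'=λy, z=hλ:
  y_{n+1} = y_n + z·[9/13·y_n + 4/13·y_{n+1}] ⇒ (1 − 4/13z)y_{n+1} = (1 + 9/13z)y_n
  so R(z) = (1 + 9/13z)/(1 − 4/13z).

Need |R(x)|<1, x<0.
x=-0.4: |R|=0.6438
R=−1: 1+9/13x = −1+4/13x ⇒ -5/13x=2 ⇒ x=2/(-5/13)=-5.2000
Confirm numerically:
  x=-5.163: |R|=0.99450 <1
  x=-3.288: |R|=0.63444 <1
  x=-2.586: |R|=0.44011 <1
  x=-5.418: |R|=1.03144 >1
  x=-5.308: |R|=1.01577 >1
  x=-5.285: |R|=1.01245 >1
Interval (-5.2000, 0).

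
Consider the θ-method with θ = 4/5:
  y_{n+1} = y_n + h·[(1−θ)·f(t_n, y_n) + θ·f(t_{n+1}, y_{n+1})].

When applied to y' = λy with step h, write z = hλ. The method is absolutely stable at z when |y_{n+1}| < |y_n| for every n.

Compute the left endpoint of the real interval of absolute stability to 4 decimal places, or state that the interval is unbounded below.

On y'=λy, z=hλ:
  y_{n+1} = y_n + z·[1/5·y_n + 4/5·y_{n+1}] ⇒ (1 − 4/5z)y_{n+1} = (1 + 1/5z)y_n
  so R(z) = (1 + 1/5z)/(1 − 4/5z).

Boundary: |R(x)|=1, x<0.
x=-1.76: |R|=0.2691
x=-2: |R|=0.2308
x=-10: |R|=0.1111
x=-100: |R|=0.2346
θ=4/5≥1/2 ⇒ |1+1/5x|<|1−4/5x| ∀x<0 ⇒ interval (−∞,0).

(−∞, 0) — no finite endpoint.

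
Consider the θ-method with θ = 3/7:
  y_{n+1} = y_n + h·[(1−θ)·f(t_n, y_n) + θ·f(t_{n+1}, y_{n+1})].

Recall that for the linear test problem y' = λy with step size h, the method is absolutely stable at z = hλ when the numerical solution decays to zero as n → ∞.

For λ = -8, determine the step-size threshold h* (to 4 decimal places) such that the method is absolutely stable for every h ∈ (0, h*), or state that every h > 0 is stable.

(-14.0000,0); λ=-8 ⇒ h* = (14)/8 = 1.7500.

On y'=λy, z=hλ:
  y_{n+1} = y_n + z·[4/7·y_n + 3/7·y_{n+1}] ⇒ (1 − 3/7z)y_{n+1} = (1 + 4/7z)y_n
  ⇒ R(z) = (1 + 4/7z)/(1 − 3/7z).

Find x<0 with |R(x)|<1.
x=-0.51: |R|=0.5815
R=−1: 1+4/7x = −1+3/7x ⇒ -1/7x=2 ⇒ x=2/(-1/7)=-14.0000
Confirm numerically:
  x=-13.378: |R|=0.98680 <1
  x=-9.267: |R|=0.86400 <1
  x=-8.101: |R|=0.81155 <1
  x=-14.311: |R|=1.00623 >1
  x=-14.201: |R|=1.00405 >1
  x=-14.029: |R|=1.00059 >1
Interval (-14.0000, 0).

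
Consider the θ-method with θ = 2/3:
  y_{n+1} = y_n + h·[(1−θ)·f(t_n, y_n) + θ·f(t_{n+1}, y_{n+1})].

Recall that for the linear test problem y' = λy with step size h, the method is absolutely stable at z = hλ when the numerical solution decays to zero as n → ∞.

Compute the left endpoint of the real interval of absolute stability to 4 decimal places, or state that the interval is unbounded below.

With y'=λy (z=hλ):
  y_{n+1} = y_n + z·[1/3·y_n + 2/3·y_{n+1}] ⇒ (1 − 2/3z)y_{n+1} = (1 + 1/3z)y_n
  ⇒ R(z) = (1 + 1/3z)/(1 − 2/3z).

Need |R(x)|<1, x<0.
x=-1: |R|=0.4000
x=-2: |R|=0.1429
x=-10: |R|=0.3043
x=-100: |R|=0.4778
θ=2/3≥1/2 ⇒ |1+1/3x|<|1−2/3x| ∀x<0 ⇒ unbounded interval.

(−∞, 0) — no finite endpoint.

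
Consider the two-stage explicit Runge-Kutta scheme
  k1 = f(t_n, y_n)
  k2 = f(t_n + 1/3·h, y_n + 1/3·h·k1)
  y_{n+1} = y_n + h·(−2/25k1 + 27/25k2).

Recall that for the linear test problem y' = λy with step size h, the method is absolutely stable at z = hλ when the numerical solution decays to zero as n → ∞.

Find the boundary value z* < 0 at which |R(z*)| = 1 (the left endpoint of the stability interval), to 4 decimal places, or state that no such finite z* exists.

left endpoint -2.7778.

With y'=λy (z=hλ):
  k1=λy_n ⇒ h·k1=z·y_n;  k2=λ(1+1/3z)y_n ⇒ h·k2=z(1+1/3z)y_n
  y_{n+1}/y_n = 1 − 2/25z + 27/25z(1+1/3z) = 1 + z + 9/25z²
  Hence R(z) = 1 + z + 9/25z².

Need |R(x)|<1, x<0.
x=-0.88: |R|=0.3988
R=1: x+9/25x²=0 ⇒ x=−25/9=-2.7778; min R=1−1/(4·9/25)=0.3056>−1
Confirm numerically:
  x=-2.034: |R|=0.45538 <1
  x=-1.510: |R|=0.31084 <1
  x=-1.388: |R|=0.30556 <1
  x=-3.265: |R|=1.57268 >1
  x=-3.088: |R|=1.34487 >1
So |R|<1 on (-2.7778, 0).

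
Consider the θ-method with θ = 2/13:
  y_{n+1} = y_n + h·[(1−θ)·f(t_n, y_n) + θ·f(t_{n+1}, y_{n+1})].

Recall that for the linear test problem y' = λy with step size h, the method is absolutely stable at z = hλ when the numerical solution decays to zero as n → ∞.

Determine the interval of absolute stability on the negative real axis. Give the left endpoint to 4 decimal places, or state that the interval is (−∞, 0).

Set f=λy, z=hλ:
  y_{n+1} = y_n + z·[11/13·y_n + 2/13·y_{n+1}] ⇒ (1 − 2/13z)y_{n+1} = (1 + 11/13z)y_n
  so R(z) = (1 + 11/13z)/(1 − 2/13z).

Boundary: |R(x)|=1, x<0.
x=-1.45: |R|=0.1855
R=−1: 1+11/13x = −1+2/13x ⇒ -9/13x=2 ⇒ x=2/(-9/13)=-2.8889
Confirm numerically:
  x=-2.063: |R|=0.56598 <1
  x=-1.778: |R|=0.39611 <1
  x=-1.571: |R|=0.26521 <1
  x=-1.422: |R|=0.16675 <1
  x=-3.116: |R|=1.10628 >1
  x=-2.911: |R|=1.01057 >1
Interval (-2.8889, 0).

z∈(-2.8889,0).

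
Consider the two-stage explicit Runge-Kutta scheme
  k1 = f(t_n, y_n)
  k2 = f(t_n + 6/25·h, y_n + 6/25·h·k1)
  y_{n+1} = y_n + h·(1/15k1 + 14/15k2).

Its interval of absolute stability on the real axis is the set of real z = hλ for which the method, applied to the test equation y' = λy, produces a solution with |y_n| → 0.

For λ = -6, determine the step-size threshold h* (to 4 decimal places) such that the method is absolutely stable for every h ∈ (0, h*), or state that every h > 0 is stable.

Set f=λy, z=hλ:
  k1=λy_n ⇒ h·k1=z·y_n;  k2=λ(1+6/25z)y_n ⇒ h·k2=z(1+6/25z)y_n
  y_{n+1}/y_n = 1 + 1/15z + 14/15z(1+6/25z) = 1 + z + 28/125z²
  Hence R(z) = 1 + z + 28/125z².

Boundary: |R(x)|=1, x<0.
x=-0.48: |R|=0.5716
R=1: x+28/125x²=0 ⇒ x=−125/28=-4.4643; min R=1−1/(4·28/125)=-0.1161>−1
Confirm numerically:
  x=-4.148: |R|=0.70612 <1
  x=-3.694: |R|=0.36262 <1
  x=-2.220: |R|=0.11604 <1
  x=-1.875: |R|=0.08750 <1
  x=-4.839: |R|=1.40617 >1
  x=-4.675: |R|=1.22066 >1
  x=-4.609: |R|=1.14941 >1
Interval (-4.4643, 0).

(-4.4643,0); λ=-6 ⇒ h* = (125/28)/6 = 0.7440.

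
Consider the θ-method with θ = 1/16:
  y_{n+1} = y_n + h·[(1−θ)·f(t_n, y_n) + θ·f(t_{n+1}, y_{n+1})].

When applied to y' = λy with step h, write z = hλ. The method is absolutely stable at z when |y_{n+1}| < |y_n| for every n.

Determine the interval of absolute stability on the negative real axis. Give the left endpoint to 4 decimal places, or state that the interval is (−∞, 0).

(-2.2857, 0).

With y'=λy (z=hλ):
  y_{n+1} = y_n + z·[15/16·y_n + 1/16·y_{n+1}] ⇒ (1 − 1/16z)y_{n+1} = (1 + 15/16z)y_n
  so R(z) = (1 + 15/16z)/(1 − 1/16z).

Need |R(x)|<1, x<0.
x=-1.48: |R|=0.3547
R=−1: 1+15/16x = −1+1/16x ⇒ -7/8x=2 ⇒ x=2/(-7/8)=-2.2857
Confirm numerically:
  x=-1.855: |R|=0.66228 <1
  x=-1.754: |R|=0.58071 <1
  x=-1.533: |R|=0.39896 <1
  x=-1.461: |R|=0.33875 <1
  x=-2.754: |R|=1.34958 >1
  x=-2.636: |R|=1.26315 >1
So |R|<1 on (-2.2857, 0).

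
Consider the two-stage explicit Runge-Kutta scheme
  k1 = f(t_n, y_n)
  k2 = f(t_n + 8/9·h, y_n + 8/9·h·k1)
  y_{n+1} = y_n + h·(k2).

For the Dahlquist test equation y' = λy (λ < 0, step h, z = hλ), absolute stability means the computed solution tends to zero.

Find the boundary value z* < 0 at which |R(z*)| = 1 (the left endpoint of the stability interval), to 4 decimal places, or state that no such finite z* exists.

left endpoint -1.1250.

Set f=λy, z=hλ:
  k1=λy_n ⇒ h·k1=z·y_n;  k2=λ(1+8/9z)y_n ⇒ h·k2=z(1+8/9z)y_n
  y_{n+1}/y_n = 1 + z(1+8/9z) = 1 + z + 8/9z²
  ⇒ R(z) = 1 + z + 8/9z².

Find x<0 with |R(x)|<1.
x=-0.46: |R|=0.7281
R=1: x+8/9x²=0 ⇒ x=−9/8=-1.1250; min R=1−1/(4·8/9)=0.7188>−1
Confirm numerically:
  x=-0.899: |R|=0.81940 <1
  x=-0.652: |R|=0.72587 <1
  x=-0.642: |R|=0.72437 <1
  x=-0.479: |R|=0.72495 <1
  x=-1.542: |R|=1.57157 >1
  x=-1.150: |R|=1.02556 >1
Interval (-1.1250, 0).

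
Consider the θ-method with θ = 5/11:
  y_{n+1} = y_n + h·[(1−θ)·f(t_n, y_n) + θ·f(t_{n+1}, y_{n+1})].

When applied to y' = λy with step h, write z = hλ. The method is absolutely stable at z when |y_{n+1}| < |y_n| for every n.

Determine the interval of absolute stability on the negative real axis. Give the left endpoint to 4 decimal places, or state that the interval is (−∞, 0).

z∈(-22.0000,0).

Test eqn y'=λy, z=hλ:
  y_{n+1} = y_n + z·[6/11·y_n + 5/11·y_{n+1}] ⇒ (1 − 5/11z)y_{n+1} = (1 + 6/11z)y_n
  ⇒ R(z) = (1 + 6/11z)/(1 − 5/11z).

Find x<0 with |R(x)|<1.
x=-1.48: |R|=0.1152
R=−1: 1+6/11x = −1+5/11x ⇒ -1/11x=2 ⇒ x=2/(-1/11)=-22.0000
Confirm numerically:
  x=-20.729: |R|=0.98891 <1
  x=-13.704: |R|=0.89567 <1
  x=-9.520: |R|=0.78703 <1
  x=-9.375: |R|=0.78186 <1
  x=-22.532: |R|=1.00430 >1
  x=-22.407: |R|=1.00331 >1
  x=-22.130: |R|=1.00107 >1
Stable set (-22.0000, 0).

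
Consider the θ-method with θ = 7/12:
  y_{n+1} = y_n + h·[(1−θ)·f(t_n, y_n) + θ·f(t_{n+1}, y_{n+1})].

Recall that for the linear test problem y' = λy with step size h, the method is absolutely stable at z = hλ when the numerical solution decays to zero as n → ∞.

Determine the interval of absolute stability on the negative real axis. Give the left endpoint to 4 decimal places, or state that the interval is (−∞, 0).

interval (−∞, 0).

Test eqn y'=λy, z=hλ:
  y_{n+1} = y_n + z·[5/12·y_n + 7/12·y_{n+1}] ⇒ (1 − 7/12z)y_{n+1} = (1 + 5/12z)y_n
  Hence R(z) = (1 + 5/12z)/(1 − 7/12z).

Need |R(x)|<1, x<0.
x=-0.84: |R|=0.4362
x=-2: |R|=0.0769
x=-10: |R|=0.4634
x=-100: |R|=0.6854
θ=7/12≥1/2 ⇒ |1+5/12x|<|1−7/12x| ∀x<0 ⇒ stable on all of ℝ⁻.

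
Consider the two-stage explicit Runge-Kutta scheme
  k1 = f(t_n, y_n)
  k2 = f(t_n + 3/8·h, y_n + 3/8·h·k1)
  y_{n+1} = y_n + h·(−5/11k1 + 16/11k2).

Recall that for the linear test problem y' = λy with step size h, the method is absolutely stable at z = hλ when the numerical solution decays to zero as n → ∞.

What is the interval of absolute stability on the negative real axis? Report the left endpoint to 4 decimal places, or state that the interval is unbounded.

With y'=λy (z=hλ):
  k1=λy_n ⇒ h·k1=z·y_n;  k2=λ(1+3/8z)y_n ⇒ h·k2=z(1+3/8z)y_n
  y_{n+1}/y_n = 1 − 5/11z + 16/11z(1+3/8z) = 1 + z + 6/11z²
  so R(z) = 1 + z + 6/11z².

Find x<0 with |R(x)|<1.
x=-0.98: |R|=0.5439
R=1: x+6/11x²=0 ⇒ x=−11/6=-1.8333; min R=1−1/(4·6/11)=0.5417>−1
Confirm numerically:
  x=-1.561: |R|=0.76812 <1
  x=-1.330: |R|=0.63485 <1
  x=-0.859: |R|=0.54348 <1
  x=-0.828: |R|=0.54595 <1
  x=-2.385: |R|=1.71767 >1
  x=-2.083: |R|=1.28367 >1
  x=-2.030: |R|=1.21776 >1
Stable set (-1.8333, 0).

z∈(-1.8333,0).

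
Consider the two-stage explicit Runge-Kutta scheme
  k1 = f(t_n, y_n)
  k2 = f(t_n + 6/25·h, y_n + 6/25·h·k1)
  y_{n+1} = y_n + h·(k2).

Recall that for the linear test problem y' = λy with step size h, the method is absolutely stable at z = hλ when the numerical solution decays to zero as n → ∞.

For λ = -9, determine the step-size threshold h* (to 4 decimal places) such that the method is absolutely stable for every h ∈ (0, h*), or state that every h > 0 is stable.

(-4.1667,0); λ=-9 ⇒ h* = (25/6)/9 = 0.4630.

On y'=λy, z=hλ:
  k1=λy_n ⇒ h·k1=z·y_n;  k2=λ(1+6/25z)y_n ⇒ h·k2=z(1+6/25z)y_n
  y_{n+1}/y_n = 1 + z(1+6/25z) = 1 + z + 6/25z²
  ⇒ R(z) = 1 + z + 6/25z².

Find x<0 with |R(x)|<1.
x=-0.43: |R|=0.6144
R=1: x+6/25x²=0 ⇒ x=−25/6=-4.1667; min R=1−1/(4·6/25)=-0.0417>−1
Confirm numerically:
  x=-3.683: |R|=0.57248 <1
  x=-2.539: |R|=0.00817 <1
  x=-2.070: |R|=0.04162 <1
  x=-4.671: |R|=1.56538 >1
  x=-4.361: |R|=1.20340 >1
  x=-4.349: |R|=1.19031 >1
Interval (-4.1667, 0).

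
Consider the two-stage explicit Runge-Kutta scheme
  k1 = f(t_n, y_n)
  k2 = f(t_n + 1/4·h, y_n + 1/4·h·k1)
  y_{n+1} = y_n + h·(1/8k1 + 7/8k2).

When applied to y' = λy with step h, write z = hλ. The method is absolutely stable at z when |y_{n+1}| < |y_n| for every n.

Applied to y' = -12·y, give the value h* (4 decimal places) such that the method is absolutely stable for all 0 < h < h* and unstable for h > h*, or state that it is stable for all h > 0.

With y'=λy (z=hλ):
  k1=λy_n ⇒ h·k1=z·y_n;  k2=λ(1+1/4z)y_n ⇒ h·k2=z(1+1/4z)y_n
  y_{n+1}/y_n = 1 + 1/8z + 7/8z(1+1/4z) = 1 + z + 7/32z²
  Hence R(z) = 1 + z + 7/32z².

Need |R(x)|<1, x<0.
x=-1.77: |R|=0.0847
R=1: x+7/32x²=0 ⇒ x=−32/7=-4.5714; min R=1−1/(4·7/32)=-0.1429>−1
Confirm numerically:
  x=-4.433: |R|=0.86576 <1
  x=-2.023: |R|=0.12776 <1
  x=-1.933: |R|=0.11564 <1
  x=-5.049: |R|=1.52746 >1
  x=-4.902: |R|=1.35448 >1
  x=-4.741: |R|=1.17586 >1
So |R|<1 on (-4.5714, 0).

(-4.5714,0); λ=-12 ⇒ h* = (32/7)/12 = 0.3810.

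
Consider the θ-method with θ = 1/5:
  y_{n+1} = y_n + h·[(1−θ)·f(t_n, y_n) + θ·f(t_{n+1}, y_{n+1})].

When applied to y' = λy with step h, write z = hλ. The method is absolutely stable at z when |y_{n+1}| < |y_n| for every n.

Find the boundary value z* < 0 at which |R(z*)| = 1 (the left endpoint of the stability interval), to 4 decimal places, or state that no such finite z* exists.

Set f=λy, z=hλ:
  y_{n+1} = y_n + z·[4/5·y_n + 1/5·y_{n+1}] ⇒ (1 − 1/5z)y_{n+1} = (1 + 4/5z)y_n
  R(z) = (1 + 4/5z)/(1 − 1/5z).

Need |R(x)|<1, x<0.
x=-1.25: |R|=0.0000
R=−1: 1+4/5x = −1+1/5x ⇒ -3/5x=2 ⇒ x=2/(-3/5)=-3.3333
Confirm numerically:
  x=-3.041: |R|=0.89093 <1
  x=-1.971: |R|=0.41371 <1
  x=-1.652: |R|=0.24173 <1
  x=-1.399: |R|=0.09314 <1
  x=-3.694: |R|=1.12445 >1
  x=-3.530: |R|=1.06917 >1
Interval (-3.3333, 0).

z* = -3.3333.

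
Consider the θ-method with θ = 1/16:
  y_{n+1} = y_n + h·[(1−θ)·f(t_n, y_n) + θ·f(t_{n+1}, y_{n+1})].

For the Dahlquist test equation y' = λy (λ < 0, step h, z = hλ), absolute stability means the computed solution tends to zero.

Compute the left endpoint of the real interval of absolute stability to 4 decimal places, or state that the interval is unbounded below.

z* = -2.2857.

On y'=λy, z=hλ:
  y_{n+1} = y_n + z·[15/16·y_n + 1/16·y_{n+1}] ⇒ (1 − 1/16z)y_{n+1} = (1 + 15/16z)y_n
  ⇒ R(z) = (1 + 15/16z)/(1 − 1/16z).

Boundary: |R(x)|=1, x<0.
x=-0.7: |R|=0.3293
R=−1: 1+15/16x = −1+1/16x ⇒ -7/8x=2 ⇒ x=2/(-7/8)=-2.2857
Confirm numerically:
  x=-1.775: |R|=0.59775 <1
  x=-1.602: |R|=0.45620 <1
  x=-1.256: |R|=0.16458 <1
  x=-1.235: |R|=0.14650 <1
  x=-2.681: |R|=1.29624 >1
  x=-2.424: |R|=1.10508 >1
Interval (-2.2857, 0).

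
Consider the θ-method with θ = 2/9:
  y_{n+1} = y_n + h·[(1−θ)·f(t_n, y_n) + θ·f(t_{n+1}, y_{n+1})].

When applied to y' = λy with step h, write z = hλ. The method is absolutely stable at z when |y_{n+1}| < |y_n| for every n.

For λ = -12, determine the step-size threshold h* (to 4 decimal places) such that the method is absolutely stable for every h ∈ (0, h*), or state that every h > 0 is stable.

(-3.6000,0); λ=-12 ⇒ h* = (18/5)/12 = 0.3000.

On y'=λy, z=hλ:
  y_{n+1} = y_n + z·[7/9·y_n + 2/9·y_{n+1}] ⇒ (1 − 2/9z)y_{n+1} = (1 + 7/9z)y_n
  ⇒ R(z) = (1 + 7/9z)/(1 − 2/9z).

Need |R(x)|<1, x<0.
x=-1.66: |R|=0.2127
R=−1: 1+7/9x = −1+2/9x ⇒ -5/9x=2 ⇒ x=2/(-5/9)=-3.6000
Confirm numerically:
  x=-2.856: |R|=0.74715 <1
  x=-2.201: |R|=0.47806 <1
  x=-2.050: |R|=0.40840 <1
  x=-3.884: |R|=1.08469 >1
  x=-3.845: |R|=1.07340 >1
So |R|<1 on (-3.6000, 0).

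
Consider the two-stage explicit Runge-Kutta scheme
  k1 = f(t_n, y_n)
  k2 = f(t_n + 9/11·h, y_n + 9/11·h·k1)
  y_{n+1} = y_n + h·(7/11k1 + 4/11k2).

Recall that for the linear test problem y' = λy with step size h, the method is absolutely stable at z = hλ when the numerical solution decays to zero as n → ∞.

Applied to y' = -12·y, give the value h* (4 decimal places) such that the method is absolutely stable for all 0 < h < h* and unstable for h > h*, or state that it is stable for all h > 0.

Set f=λy, z=hλ:
  k1=λy_n ⇒ h·k1=z·y_n;  k2=λ(1+9/11z)y_n ⇒ h·k2=z(1+9/11z)y_n
  y_{n+1}/y_n = 1 + 7/11z + 4/11z(1+9/11z) = 1 + z + 36/121z²
  R(z) = 1 + z + 36/121z².

Need |R(x)|<1, x<0.
x=-0.32: |R|=0.7105
R=1: x+36/121x²=0 ⇒ x=−121/36=-3.3611; min R=1−1/(4·36/121)=0.1597>−1
Confirm numerically:
  x=-3.098: |R|=0.75749 <1
  x=-2.820: |R|=0.54600 <1
  x=-1.898: |R|=0.17379 <1
  x=-1.742: |R|=0.16085 <1
  x=-3.845: |R|=1.55355 >1
  x=-3.762: |R|=1.44870 >1
  x=-3.476: |R|=1.11882 >1
Stable set (-3.3611, 0).

(-3.3611,0); λ=-12 ⇒ h* = (121/36)/12 = 0.2801.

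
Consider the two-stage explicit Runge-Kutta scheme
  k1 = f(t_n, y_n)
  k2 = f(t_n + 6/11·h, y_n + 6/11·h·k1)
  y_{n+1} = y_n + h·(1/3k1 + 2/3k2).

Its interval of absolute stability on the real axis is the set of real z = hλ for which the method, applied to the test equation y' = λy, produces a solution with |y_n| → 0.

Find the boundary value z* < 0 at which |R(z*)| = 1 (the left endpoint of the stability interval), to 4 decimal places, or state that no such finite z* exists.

left endpoint -2.7500.

With y'=λy (z=hλ):
  k1=λy_n ⇒ h·k1=z·y_n;  k2=λ(1+6/11z)y_n ⇒ h·k2=z(1+6/11z)y_n
  y_{n+1}/y_n = 1 + 1/3z + 2/3z(1+6/11z) = 1 + z + 4/11z²
  so R(z) = 1 + z + 4/11z².

Solve |R(x)|<1 on ℝ⁻.
x=-1.33: |R|=0.3132
R=1: x+4/11x²=0 ⇒ x=−11/4=-2.7500; min R=1−1/(4·4/11)=0.3125>−1
Confirm numerically:
  x=-1.846: |R|=0.39317 <1
  x=-1.731: |R|=0.35859 <1
  x=-1.363: |R|=0.31255 <1
  x=-3.298: |R|=1.65720 >1
  x=-2.975: |R|=1.24341 >1
  x=-2.801: |R|=1.05195 >1
So |R|<1 on (-2.7500, 0).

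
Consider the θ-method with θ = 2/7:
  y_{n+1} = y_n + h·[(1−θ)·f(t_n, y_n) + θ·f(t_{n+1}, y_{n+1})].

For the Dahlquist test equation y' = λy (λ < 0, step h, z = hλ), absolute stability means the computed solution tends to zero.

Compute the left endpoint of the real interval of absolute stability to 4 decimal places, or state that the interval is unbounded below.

left endpoint -4.6667.

Set f=λy, z=hλ:
  y_{n+1} = y_n + z·[5/7·y_n + 2/7·y_{n+1}] ⇒ (1 − 2/7z)y_{n+1} = (1 + 5/7z)y_n
  Hence R(z) = (1 + 5/7z)/(1 − 2/7z).

Solve |R(x)|<1 on ℝ⁻.
x=-0.83: |R|=0.3291
R=−1: 1+5/7x = −1+2/7x ⇒ -3/7x=2 ⇒ x=2/(-3/7)=-4.6667
Confirm numerically:
  x=-3.843: |R|=0.83174 <1
  x=-3.645: |R|=0.78551 <1
  x=-3.108: |R|=0.64619 <1
  x=-2.169: |R|=0.33913 <1
  x=-4.975: |R|=1.05457 >1
  x=-4.944: |R|=1.04927 >1
  x=-4.748: |R|=1.01479 >1
Interval (-4.6667, 0).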